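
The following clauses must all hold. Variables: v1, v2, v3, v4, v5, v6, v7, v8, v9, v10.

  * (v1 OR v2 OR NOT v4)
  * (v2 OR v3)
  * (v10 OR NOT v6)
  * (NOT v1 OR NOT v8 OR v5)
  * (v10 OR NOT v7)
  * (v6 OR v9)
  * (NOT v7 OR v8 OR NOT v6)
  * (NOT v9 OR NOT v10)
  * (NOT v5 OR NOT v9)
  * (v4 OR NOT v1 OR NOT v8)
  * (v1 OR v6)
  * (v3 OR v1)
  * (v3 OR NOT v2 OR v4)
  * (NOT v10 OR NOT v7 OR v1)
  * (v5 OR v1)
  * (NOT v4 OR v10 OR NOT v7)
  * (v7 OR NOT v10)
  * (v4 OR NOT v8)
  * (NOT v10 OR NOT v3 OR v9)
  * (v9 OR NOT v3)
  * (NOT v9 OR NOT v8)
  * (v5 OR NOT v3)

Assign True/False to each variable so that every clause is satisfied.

Set v1 = True and propagate.
Set v2 = True and propagate.
Try v3 = False.
  then v4 is forced to True.
For the remaining variables, v5 = False, v6 = False, v7 = False, v8 = False, v9 = True, v10 = False works.
Every clause has at least one true literal under this assignment.

v1=T  v2=T  v3=F  v4=T  v5=F  v6=F  v7=F  v8=F  v9=T  v10=F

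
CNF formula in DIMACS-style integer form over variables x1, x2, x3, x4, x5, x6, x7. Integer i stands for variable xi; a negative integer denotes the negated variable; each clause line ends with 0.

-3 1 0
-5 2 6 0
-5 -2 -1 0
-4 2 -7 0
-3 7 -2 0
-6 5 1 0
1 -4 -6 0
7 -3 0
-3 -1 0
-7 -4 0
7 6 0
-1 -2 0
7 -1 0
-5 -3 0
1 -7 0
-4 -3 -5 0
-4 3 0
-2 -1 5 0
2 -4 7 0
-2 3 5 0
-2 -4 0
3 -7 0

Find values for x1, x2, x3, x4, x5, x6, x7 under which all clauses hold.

x4 occurs only negated in the remaining clauses — set x4 = False.
Try x1 = False.
  then x3 is forced to False.
  then x7 is forced to False.
  then x6 is forced to True.
  then x5 is forced to True.
x2 is now unconstrained; take x2 = False.
Every clause has at least one true literal under this assignment.

x1=F, x2=F, x3=F, x4=F, x5=T, x6=T, x7=F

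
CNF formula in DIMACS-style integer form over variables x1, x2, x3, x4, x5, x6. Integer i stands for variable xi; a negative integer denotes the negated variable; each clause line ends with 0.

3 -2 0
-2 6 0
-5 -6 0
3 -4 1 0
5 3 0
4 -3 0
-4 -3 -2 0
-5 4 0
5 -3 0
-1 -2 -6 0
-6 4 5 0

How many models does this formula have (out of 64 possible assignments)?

3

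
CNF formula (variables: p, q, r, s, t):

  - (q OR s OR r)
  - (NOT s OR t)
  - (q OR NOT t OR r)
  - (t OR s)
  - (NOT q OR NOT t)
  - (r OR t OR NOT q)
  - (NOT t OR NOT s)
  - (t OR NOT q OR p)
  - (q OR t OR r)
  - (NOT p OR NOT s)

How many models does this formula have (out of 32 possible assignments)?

2

The models are:
  p=F q=F r=T s=F t=T
  p=T q=F r=T s=F t=T
Count: 2.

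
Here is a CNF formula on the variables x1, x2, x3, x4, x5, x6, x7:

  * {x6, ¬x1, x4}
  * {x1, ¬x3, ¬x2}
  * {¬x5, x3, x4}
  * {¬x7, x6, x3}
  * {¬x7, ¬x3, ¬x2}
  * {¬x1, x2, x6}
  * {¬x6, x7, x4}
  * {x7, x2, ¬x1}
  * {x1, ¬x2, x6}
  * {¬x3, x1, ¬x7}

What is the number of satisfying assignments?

Case analysis on x1 and x2:
  x1=1, x2=1: 11 of the 32 assignments to (x3,x4,x5,x6,x7) work.
  x1=1, x2=0: 7 of the 32 assignments to (x3,x4,x5,x6,x7) work.
  x1=0, x2=1: 5 of the 32 assignments to (x3,x4,x5,x6,x7) work.
  x1=0, x2=0: 14 of the 32 assignments to (x3,x4,x5,x6,x7) work.
Total: 11 + 7 + 5 + 14 = 37.

37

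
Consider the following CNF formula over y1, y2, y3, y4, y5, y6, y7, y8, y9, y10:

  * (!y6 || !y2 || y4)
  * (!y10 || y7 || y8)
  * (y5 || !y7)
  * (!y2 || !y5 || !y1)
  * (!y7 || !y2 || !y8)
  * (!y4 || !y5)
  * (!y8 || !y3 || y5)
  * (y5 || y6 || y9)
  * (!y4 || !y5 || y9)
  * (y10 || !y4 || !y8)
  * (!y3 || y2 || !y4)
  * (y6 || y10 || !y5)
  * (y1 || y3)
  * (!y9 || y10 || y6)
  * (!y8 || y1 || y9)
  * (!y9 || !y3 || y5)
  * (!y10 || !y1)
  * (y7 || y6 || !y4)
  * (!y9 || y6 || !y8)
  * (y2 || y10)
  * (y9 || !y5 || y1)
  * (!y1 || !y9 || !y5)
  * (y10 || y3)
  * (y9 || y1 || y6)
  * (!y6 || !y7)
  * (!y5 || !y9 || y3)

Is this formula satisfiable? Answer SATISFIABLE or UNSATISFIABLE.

SATISFIABLE

Set y1 = False and propagate.
  then y3 is forced to True.
Set y2 = False and propagate.
  then y4 is forced to False.
  then y10 is forced to True.
Try y5 = True.
  then y9 is forced to True.
The remaining clauses are satisfied by y6 = True, y7 = False, y8 = True.
So y1=False, y2=False, y3=True, y4=False, y5=True, y6=True, y7=False, y8=True, y9=True, y10=True is a satisfying assignment.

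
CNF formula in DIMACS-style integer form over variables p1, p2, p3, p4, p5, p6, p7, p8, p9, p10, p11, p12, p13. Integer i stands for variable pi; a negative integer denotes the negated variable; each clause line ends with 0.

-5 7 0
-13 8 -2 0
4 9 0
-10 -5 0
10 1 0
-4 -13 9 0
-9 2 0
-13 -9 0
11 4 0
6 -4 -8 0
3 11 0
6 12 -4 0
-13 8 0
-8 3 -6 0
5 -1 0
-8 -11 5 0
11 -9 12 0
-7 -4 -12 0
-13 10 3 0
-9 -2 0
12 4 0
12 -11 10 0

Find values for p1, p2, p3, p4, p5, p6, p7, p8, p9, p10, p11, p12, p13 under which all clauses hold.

Pure literal: p13 appears only negated; assign p13 = False.
Try p1 = False.
  then p10 is forced to True.
  then p5 is forced to False.
Set p2 = False and propagate.
  then p9 is forced to False.
  then p4 is forced to True.
For the remaining variables, p3 = False, p6 = True, p7 = False, p8 = False, p11 = True, p12 = True works.

p1=0  p2=0  p3=0  p4=1  p5=0  p6=1  p7=0  p8=0  p9=0  p10=1  p11=1  p12=1  p13=0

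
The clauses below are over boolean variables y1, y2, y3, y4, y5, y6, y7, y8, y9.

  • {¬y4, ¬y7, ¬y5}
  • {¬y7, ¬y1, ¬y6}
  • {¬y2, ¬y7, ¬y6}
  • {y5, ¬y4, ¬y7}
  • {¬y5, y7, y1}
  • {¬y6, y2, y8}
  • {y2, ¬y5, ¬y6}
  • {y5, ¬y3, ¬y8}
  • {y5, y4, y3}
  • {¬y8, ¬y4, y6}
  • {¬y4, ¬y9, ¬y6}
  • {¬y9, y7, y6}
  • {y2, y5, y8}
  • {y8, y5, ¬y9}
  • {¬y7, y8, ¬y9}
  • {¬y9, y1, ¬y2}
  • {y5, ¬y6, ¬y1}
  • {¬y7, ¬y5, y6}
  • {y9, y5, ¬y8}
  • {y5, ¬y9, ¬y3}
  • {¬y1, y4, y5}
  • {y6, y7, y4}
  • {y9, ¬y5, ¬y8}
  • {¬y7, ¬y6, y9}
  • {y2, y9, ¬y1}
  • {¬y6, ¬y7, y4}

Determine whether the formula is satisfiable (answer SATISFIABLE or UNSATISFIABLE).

Set y1 = False and propagate.
Set y2 = True and propagate.
  then y9 is forced to False.
Try y3 = True.
For the remaining variables, y4 = True, y5 = False, y6 = False, y7 = False, y8 = False works.
So y1=0, y2=1, y3=1, y4=1, y5=0, y6=0, y7=0, y8=0, y9=0 is a satisfying assignment.

SATISFIABLE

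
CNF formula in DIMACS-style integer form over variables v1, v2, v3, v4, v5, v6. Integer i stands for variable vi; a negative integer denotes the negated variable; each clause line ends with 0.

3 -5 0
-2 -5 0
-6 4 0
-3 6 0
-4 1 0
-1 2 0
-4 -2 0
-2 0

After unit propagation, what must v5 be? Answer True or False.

False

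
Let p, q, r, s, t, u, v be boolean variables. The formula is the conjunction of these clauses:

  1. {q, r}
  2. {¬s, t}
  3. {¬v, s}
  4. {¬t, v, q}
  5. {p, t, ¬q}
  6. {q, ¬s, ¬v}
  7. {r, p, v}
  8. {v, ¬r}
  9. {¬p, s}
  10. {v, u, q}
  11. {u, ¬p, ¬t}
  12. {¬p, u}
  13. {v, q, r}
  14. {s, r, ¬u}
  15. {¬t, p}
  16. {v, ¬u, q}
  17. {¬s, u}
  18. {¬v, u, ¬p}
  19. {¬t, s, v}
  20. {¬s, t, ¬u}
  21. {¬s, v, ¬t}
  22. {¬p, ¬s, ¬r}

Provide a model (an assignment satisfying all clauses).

p=T, q=T, r=F, s=T, t=T, u=T, v=T

Try p = True.
  then s is forced to True.
  then t is forced to True.
  then u is forced to True.
  then v is forced to True.
  then q is forced to True.
  then r is forced to False.
Every clause has at least one true literal under this assignment.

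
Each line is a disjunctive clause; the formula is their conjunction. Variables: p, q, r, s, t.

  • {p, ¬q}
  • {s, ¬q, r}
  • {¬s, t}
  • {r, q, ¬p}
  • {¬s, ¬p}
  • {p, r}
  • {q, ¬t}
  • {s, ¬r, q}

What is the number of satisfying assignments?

2

Satisfying assignments:
  p=T q=T r=T s=F t=F
  p=T q=T r=T s=F t=T
Count: 2.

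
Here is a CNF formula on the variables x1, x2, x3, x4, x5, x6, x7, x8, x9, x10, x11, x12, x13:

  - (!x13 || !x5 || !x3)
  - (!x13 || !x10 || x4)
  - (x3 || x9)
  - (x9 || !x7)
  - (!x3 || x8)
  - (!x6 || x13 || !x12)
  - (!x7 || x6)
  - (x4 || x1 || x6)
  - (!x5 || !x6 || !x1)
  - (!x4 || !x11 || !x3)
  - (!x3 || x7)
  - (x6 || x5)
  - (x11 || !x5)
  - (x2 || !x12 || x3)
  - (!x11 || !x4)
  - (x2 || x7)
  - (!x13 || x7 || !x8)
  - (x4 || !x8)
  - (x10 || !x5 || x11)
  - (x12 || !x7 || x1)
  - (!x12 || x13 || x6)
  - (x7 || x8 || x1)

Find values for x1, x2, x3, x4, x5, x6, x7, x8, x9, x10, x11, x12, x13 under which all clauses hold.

Pure literal: x2 appears only positively; assign x2 = True.
Pure literal: x9 appears only positively; assign x9 = True.
Try x1 = True.
Try x3 = False.
Try x4 = False.
  then x8 is forced to False.
The remaining clauses are satisfied by x5 = False, x6 = True, x7 = False, x10 = False, x11 = True, x12 = True, x13 = True.

x1=T, x2=T, x3=F, x4=F, x5=F, x6=T, x7=F, x8=F, x9=T, x10=F, x11=T, x12=T, x13=T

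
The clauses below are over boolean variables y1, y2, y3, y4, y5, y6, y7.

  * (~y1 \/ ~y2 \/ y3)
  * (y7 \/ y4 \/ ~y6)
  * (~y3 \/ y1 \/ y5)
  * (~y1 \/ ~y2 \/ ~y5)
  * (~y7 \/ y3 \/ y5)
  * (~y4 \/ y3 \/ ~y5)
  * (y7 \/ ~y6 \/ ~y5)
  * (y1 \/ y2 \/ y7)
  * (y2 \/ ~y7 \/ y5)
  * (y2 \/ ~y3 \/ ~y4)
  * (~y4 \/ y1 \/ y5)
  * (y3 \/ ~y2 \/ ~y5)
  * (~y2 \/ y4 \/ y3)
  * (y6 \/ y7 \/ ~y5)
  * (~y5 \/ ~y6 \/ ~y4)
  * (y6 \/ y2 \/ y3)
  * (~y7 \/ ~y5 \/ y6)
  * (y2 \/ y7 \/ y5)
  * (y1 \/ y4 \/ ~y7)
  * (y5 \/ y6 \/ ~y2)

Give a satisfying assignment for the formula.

Try y1 = True.
The remaining clauses are satisfied by y2 = False, y3 = False, y4 = False, y5 = True, y6 = True, y7 = True.
Every clause has at least one true literal under this assignment.
Check each clause:
  1. (~y2 \/ y3 \/ ~y1) — ~y2 is true.
  2. (y4 \/ ~y6 \/ y7) — y7 is true.
  3. (y1 \/ ~y3 \/ y5) — y1 is true.
  4. (~y5 \/ ~y1 \/ ~y2) — ~y2 is true.
  5. (~y7 \/ y5 \/ y3) — y5 is true.
  6. (y3 \/ ~y5 \/ ~y4) — ~y4 is true.
  7. (~y6 \/ ~y5 \/ y7) — y7 is true.
  8. (y7 \/ y1 \/ y2) — y1 is true.
  9. (y2 \/ y5 \/ ~y7) — y5 is true.
  10. (~y4 \/ ~y3 \/ y2) — ~y4 is true.
  11. (y1 \/ y5 \/ ~y4) — y1 is true.
  12. (~y2 \/ y3 \/ ~y5) — ~y2 is true.
  13. (y3 \/ ~y2 \/ y4) — ~y2 is true.
  14. (y7 \/ ~y5 \/ y6) — y6 is true.
  15. (~y5 \/ ~y4 \/ ~y6) — ~y4 is true.
  16. (y6 \/ y3 \/ y2) — y6 is true.
  17. (y6 \/ ~y5 \/ ~y7) — y6 is true.
  18. (y5 \/ y2 \/ y7) — y5 is true.
  19. (~y7 \/ y1 \/ y4) — y1 is true.
  20. (~y2 \/ y6 \/ y5) — y5 is true.

y1=True, y2=False, y3=False, y4=False, y5=True, y6=True, y7=True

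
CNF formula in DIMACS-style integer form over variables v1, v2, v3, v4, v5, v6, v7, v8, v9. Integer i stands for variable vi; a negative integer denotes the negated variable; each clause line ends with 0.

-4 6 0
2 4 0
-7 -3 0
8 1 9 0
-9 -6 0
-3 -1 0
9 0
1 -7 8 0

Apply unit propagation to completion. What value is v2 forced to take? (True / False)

True

Unit clause (v9) sets v9 = True.
From (!v9 || !v6) and v9 = True: v6 = False.
In (!v4 || v6), v6 is now false; !v4 must hold, so v4 = False.
From (v4 || v2) and v4 = False: v2 = True.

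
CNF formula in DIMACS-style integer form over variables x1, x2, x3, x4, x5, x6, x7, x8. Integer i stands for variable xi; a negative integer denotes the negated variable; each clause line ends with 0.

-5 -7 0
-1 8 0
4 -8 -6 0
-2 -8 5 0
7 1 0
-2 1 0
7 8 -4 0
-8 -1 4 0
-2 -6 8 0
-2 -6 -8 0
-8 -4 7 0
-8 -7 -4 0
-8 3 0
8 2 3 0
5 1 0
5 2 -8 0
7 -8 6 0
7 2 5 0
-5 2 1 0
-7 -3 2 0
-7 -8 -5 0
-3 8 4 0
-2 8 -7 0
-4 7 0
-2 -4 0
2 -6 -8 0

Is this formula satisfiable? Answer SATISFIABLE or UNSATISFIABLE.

UNSATISFIABLE

x8 = True:
  x2 = True:
    propagation gives x5=True, x7=False, x1=True, x4=True; an empty clause results — contradiction.
  x2 = False:
    propagation gives x5=True, x7=False, x1=True, x4=True; an empty clause results — contradiction.
x8 = False:
  propagation gives x1=False, x7=True, x5=False; an empty clause results — contradiction.
Every branch closes, so no satisfying assignment exists.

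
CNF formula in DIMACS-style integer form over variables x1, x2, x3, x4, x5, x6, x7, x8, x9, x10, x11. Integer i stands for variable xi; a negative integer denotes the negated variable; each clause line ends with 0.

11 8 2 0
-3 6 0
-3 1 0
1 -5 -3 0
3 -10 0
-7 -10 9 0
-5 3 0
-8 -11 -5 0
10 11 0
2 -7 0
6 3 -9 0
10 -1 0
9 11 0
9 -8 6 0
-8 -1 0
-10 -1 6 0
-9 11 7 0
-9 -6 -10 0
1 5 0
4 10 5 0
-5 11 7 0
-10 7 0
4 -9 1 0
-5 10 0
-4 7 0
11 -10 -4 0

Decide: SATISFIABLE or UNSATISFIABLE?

x10 = True:
  propagation gives x3=True, x6=True, x1=True, x8=False; an empty clause results — contradiction.
x10 = False:
  propagation gives x11=True, x1=False, x3=False, x5=False; an empty clause results — contradiction.
Every branch closes, so no satisfying assignment exists.

UNSATISFIABLE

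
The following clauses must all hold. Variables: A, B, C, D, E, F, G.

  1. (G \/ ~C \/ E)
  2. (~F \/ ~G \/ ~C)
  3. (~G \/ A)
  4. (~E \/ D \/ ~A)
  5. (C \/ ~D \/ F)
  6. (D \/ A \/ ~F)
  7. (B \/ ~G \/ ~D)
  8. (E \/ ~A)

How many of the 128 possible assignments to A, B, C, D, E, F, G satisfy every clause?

22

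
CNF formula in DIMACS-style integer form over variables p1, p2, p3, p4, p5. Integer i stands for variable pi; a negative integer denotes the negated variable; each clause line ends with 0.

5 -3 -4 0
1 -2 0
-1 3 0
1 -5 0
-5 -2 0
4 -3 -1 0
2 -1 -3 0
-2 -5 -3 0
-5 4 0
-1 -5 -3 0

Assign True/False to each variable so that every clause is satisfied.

p1=0, p2=0, p3=0, p4=0, p5=0

Try p1 = False.
  then p2 is forced to False.
  then p5 is forced to False.
For the remaining variables, p3 = False, p4 = False works.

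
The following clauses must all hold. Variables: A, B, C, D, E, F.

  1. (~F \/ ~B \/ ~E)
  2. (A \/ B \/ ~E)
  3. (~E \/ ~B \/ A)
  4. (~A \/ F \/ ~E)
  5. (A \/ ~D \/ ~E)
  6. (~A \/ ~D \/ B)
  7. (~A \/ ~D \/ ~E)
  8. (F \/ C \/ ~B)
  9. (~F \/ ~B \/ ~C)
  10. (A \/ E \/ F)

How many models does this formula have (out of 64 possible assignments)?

Split on A, then E.
  A=1, E=1: remaining (B,C,D,F) ∈ {(0,0,0,1); (0,1,0,1)} — 2.
  A=1, E=0: 8 of the 16 assignments to (B,C,D,F) work.
  A=0, E=1: a clause becomes empty — 0.
  A=0, E=0: D free; 3 ways for (B,C,F) × 2^1 = 6.
Total: 2 + 8 + 0 + 6 = 16.

16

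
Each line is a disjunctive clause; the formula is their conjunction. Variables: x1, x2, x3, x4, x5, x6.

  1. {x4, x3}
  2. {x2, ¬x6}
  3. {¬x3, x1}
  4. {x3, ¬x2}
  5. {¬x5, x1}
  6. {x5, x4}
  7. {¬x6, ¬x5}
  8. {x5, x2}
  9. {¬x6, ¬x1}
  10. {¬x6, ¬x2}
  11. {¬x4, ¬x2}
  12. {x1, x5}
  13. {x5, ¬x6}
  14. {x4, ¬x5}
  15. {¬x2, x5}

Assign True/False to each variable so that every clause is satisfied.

Pure literal: x6 appears only negated; assign x6 = False.
Try x1 = True.
Branch on x2: take x2 = False.
  then x5 is forced to True.
  then x4 is forced to True.
x3 is now unconstrained; take x3 = True.
Every clause has at least one true literal under this assignment.

x1=True, x2=False, x3=True, x4=True, x5=True, x6=False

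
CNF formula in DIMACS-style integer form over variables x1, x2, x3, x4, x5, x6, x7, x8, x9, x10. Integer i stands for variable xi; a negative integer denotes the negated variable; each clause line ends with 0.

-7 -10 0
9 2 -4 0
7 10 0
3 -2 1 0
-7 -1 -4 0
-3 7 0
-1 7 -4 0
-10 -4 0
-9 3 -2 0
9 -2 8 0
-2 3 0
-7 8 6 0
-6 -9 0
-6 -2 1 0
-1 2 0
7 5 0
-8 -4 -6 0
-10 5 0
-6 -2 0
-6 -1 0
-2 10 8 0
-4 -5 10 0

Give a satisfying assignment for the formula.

x1 = False  x2 = True  x3 = True  x4 = False  x5 = False  x6 = False  x7 = True  x8 = True  x9 = True  x10 = False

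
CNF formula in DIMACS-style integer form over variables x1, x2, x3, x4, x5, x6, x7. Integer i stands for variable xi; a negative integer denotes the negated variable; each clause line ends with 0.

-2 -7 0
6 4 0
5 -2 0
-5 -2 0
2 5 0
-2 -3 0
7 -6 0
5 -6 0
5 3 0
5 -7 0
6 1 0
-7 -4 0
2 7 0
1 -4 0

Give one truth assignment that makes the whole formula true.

Set x1 = False and propagate.
  then x6 is forced to True.
  then x7 is forced to True.
  then x2 is forced to False.
  then x5 is forced to True.
  then x4 is forced to False.
x3 is now unconstrained; take x3 = True.
Check each clause:
  1. {¬x7, ¬x2} — ¬x2 is true.
  2. {x6, x4} — x6 is true.
  3. {¬x2, x5} — x5 is true.
  4. {¬x5, ¬x2} — ¬x2 is true.
  5. {x2, x5} — x5 is true.
  6. {¬x3, ¬x2} — ¬x2 is true.
  7. {x7, ¬x6} — x7 is true.
  8. {x5, ¬x6} — x5 is true.
  9. {x5, x3} — x3 is true.
  10. {x5, ¬x7} — x5 is true.
  11. {x6, x1} — x6 is true.
  12. {¬x4, ¬x7} — ¬x4 is true.
  13. {x2, x7} — x7 is true.
  14. {¬x4, x1} — ¬x4 is true.

x1=F, x2=F, x3=T, x4=F, x5=T, x6=T, x7=T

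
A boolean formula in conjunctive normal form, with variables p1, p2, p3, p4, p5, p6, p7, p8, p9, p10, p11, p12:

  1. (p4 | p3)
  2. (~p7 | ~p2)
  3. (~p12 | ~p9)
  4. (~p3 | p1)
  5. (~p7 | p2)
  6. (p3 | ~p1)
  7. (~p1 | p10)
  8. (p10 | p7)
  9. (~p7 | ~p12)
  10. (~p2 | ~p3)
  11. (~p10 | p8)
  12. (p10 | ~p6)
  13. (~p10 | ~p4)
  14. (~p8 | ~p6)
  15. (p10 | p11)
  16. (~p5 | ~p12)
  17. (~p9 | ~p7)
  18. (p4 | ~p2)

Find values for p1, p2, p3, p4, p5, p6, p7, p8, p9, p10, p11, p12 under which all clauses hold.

p1=T, p2=F, p3=T, p4=F, p5=F, p6=F, p7=F, p8=T, p9=T, p10=T, p11=T, p12=F

Pure literal: p5 appears only negated; assign p5 = False.
Pure literal: p6 appears only negated; assign p6 = False.
Branch on p1: take p1 = True.
  then p3 is forced to True.
  then p10 is forced to True.
  then p2 is forced to False.
  then p7 is forced to False.
  then p8 is forced to True.
  then p4 is forced to False.
Try p9 = True.
  then p12 is forced to False.
p11 is now unconstrained; take p11 = True.
Every clause has at least one true literal under this assignment.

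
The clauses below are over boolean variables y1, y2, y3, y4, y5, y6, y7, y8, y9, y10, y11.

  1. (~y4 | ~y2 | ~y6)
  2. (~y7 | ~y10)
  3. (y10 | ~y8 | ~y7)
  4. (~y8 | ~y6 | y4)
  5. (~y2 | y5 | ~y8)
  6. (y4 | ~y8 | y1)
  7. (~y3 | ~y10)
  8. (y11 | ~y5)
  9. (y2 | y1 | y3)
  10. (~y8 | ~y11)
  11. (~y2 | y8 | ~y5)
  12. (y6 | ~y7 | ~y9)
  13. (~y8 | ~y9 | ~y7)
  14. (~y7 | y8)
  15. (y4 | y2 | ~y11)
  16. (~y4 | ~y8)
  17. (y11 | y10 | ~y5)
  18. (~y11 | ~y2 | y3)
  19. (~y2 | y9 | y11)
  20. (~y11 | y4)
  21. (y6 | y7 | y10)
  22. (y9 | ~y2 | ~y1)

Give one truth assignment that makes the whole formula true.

y1=F, y2=T, y3=T, y4=F, y5=F, y6=T, y7=F, y8=F, y9=T, y10=F, y11=F

Check each clause:
  1. (~y6 | ~y4 | ~y2) — ~y4 is true.
  2. (~y10 | ~y7) — ~y7 is true.
  3. (y10 | ~y8 | ~y7) — ~y8 is true.
  4. (~y6 | y4 | ~y8) — ~y8 is true.
  5. (~y8 | y5 | ~y2) — ~y8 is true.
  6. (~y8 | y4 | y1) — ~y8 is true.
  7. (~y10 | ~y3) — ~y10 is true.
  8. (~y5 | y11) — ~y5 is true.
  9. (y1 | y3 | y2) — y2 is true.
  10. (~y11 | ~y8) — ~y8 is true.
  11. (~y5 | ~y2 | y8) — ~y5 is true.
  12. (~y7 | ~y9 | y6) — ~y7 is true.
  13. (~y8 | ~y7 | ~y9) — ~y8 is true.
  14. (~y7 | y8) — ~y7 is true.
  15. (y4 | ~y11 | y2) — y2 is true.
  16. (~y4 | ~y8) — ~y8 is true.
  17. (y11 | y10 | ~y5) — ~y5 is true.
  18. (~y2 | y3 | ~y11) — y3 is true.
  19. (y9 | ~y2 | y11) — y9 is true.
  20. (~y11 | y4) — ~y11 is true.
  21. (y7 | y10 | y6) — y6 is true.
  22. (~y2 | ~y1 | y9) — y9 is true.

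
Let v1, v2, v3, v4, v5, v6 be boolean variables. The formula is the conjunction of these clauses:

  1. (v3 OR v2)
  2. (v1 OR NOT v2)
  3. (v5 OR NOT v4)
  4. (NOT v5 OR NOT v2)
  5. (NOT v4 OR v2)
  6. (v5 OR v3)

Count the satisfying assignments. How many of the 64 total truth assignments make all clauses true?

10

Case analysis on v2 and v5:
  v2=1, v5=1: a clause becomes empty — 0.
  v2=1, v5=0: remaining (v1,v3,v4,v6) ∈ {(1,1,0,0); (1,1,0,1)} — 2.
  v2=0, v5=1: remaining (v1,v3,v4,v6) ∈ {(0,1,0,0); (0,1,0,1); (1,1,0,0); (1,1,0,1)} — 4.
  v2=0, v5=0: remaining (v1,v3,v4,v6) ∈ {(0,1,0,0); (0,1,0,1); (1,1,0,0); (1,1,0,1)} — 4.
Total: 0 + 2 + 4 + 4 = 10.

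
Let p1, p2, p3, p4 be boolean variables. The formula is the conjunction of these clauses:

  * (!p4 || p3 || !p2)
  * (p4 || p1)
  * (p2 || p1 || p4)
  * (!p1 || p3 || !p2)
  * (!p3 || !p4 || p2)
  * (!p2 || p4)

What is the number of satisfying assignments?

Satisfying assignments:
  p1=F p2=F p3=F p4=T
  p1=F p2=T p3=T p4=T
  p1=T p2=F p3=F p4=F
  p1=T p2=F p3=F p4=T
  p1=T p2=F p3=T p4=F
  p1=T p2=T p3=T p4=T
That's 6 in total.

6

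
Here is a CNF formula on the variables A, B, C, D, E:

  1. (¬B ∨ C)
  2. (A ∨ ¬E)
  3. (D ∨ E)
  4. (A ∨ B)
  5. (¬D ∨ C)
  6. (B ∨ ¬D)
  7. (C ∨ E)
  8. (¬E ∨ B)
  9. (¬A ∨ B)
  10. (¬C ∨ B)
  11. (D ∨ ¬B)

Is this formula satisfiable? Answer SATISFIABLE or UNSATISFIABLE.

SATISFIABLE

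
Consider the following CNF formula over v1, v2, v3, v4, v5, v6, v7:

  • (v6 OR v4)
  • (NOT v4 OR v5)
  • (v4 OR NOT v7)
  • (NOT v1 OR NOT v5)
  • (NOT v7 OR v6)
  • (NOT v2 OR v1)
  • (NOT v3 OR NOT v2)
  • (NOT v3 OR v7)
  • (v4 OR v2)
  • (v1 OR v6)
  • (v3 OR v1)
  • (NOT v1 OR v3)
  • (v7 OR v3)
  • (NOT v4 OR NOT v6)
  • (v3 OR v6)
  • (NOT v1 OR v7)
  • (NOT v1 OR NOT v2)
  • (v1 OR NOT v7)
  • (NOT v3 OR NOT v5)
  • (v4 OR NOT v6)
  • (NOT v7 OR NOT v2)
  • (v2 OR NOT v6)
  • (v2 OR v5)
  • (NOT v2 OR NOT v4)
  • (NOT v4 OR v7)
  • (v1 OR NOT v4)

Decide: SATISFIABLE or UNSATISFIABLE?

v1 = True:
  propagation gives v5=False, v4=False, v6=True; an empty clause results — contradiction.
v1 = False:
  propagation gives v2=False, v4=True; an empty clause results — contradiction.
Every branch closes, so no satisfying assignment exists.

UNSATISFIABLE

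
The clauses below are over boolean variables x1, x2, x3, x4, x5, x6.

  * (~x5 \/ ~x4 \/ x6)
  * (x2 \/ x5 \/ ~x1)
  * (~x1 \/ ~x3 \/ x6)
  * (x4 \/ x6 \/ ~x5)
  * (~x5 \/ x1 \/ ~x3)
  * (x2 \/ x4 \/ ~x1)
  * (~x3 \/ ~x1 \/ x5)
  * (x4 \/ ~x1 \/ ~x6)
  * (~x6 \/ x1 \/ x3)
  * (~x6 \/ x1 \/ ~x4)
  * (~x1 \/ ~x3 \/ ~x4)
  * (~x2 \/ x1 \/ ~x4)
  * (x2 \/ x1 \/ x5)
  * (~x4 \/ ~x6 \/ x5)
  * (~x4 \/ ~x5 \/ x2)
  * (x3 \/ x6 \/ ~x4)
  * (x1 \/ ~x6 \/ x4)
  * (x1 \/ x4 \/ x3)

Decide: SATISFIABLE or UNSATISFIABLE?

Set x1 = True and propagate.
For the remaining variables, x2 = True, x3 = False, x4 = False, x5 = False, x6 = False works.
Every clause has at least one true literal under this assignment.
So x1=True, x2=True, x3=False, x4=False, x5=False, x6=False is a satisfying assignment.

SATISFIABLE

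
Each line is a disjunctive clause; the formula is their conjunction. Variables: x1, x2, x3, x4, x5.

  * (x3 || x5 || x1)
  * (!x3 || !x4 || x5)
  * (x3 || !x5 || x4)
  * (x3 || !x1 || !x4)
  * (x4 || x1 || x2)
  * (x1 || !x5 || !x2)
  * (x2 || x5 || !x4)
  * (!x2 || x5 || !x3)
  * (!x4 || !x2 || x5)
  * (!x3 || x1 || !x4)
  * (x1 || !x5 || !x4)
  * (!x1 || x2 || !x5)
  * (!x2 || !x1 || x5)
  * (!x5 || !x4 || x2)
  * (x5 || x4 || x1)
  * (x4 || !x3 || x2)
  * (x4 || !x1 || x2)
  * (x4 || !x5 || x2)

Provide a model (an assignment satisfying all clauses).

x1=1, x2=1, x3=1, x4=0, x5=1

Branch on x1: take x1 = True.
Branch on x2: take x2 = True.
  then x5 is forced to True.
For the remaining variables, x3 = True, x4 = False works.
Check each clause:
  1. (x3 || x1 || x5) — x1 is true.
  2. (x5 || !x4 || !x3) — x5 is true.
  3. (x3 || x4 || !x5) — x3 is true.
  4. (!x4 || x3 || !x1) — x3 is true.
  5. (x2 || x1 || x4) — x1 is true.
  6. (x1 || !x2 || !x5) — x1 is true.
  7. (x5 || x2 || !x4) — x2 is true.
  8. (x5 || !x3 || !x2) — x5 is true.
  9. (!x4 || x5 || !x2) — !x4 is true.
  10. (!x4 || x1 || !x3) — x1 is true.
  11. (!x5 || x1 || !x4) — x1 is true.
  12. (x2 || !x5 || !x1) — x2 is true.
  13. (!x1 || x5 || !x2) — x5 is true.
  14. (!x5 || x2 || !x4) — x2 is true.
  15. (x5 || x4 || x1) — x1 is true.
  16. (x2 || !x3 || x4) — x2 is true.
  17. (x4 || !x1 || x2) — x2 is true.
  18. (x2 || !x5 || x4) — x2 is true.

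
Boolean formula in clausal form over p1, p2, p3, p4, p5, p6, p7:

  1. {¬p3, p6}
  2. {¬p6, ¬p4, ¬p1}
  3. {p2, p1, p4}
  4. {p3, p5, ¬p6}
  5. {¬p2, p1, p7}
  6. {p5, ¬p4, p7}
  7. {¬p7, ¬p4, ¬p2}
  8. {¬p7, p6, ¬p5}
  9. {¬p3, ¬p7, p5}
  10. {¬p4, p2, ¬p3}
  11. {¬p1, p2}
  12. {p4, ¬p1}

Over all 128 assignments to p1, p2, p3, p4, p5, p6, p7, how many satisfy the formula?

8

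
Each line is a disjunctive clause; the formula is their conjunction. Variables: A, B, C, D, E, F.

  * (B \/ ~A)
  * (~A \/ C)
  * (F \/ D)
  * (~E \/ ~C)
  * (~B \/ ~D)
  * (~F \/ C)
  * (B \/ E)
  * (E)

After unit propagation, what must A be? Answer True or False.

(E) is a unit clause: E = True.
From (~C \/ ~E) and E = True: C = False.
In (C \/ ~A), C is now false; ~A must hold, so A = False.

False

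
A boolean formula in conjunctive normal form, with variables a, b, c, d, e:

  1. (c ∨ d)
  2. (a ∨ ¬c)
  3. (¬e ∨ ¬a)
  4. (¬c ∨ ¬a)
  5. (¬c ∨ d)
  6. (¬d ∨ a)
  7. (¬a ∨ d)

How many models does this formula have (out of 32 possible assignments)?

The models are:
  a=T b=F c=F d=T e=F
  a=T b=T c=F d=T e=F
That's 2 in total.

2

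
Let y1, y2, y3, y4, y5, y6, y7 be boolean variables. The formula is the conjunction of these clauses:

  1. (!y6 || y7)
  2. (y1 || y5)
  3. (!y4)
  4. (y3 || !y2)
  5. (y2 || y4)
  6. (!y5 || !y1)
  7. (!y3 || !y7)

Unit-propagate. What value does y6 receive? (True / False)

Unit clause (!y4) sets y4 = False.
(y2 || y4) with y4 = False leaves only y2, so y2 = True.
In (!y2 || y3), !y2 is now false; y3 must hold, so y3 = True.
(!y3 || !y7) with y3 = True leaves only !y7, so y7 = False.
(y7 || !y6): since y7 = False, the clause reduces to (!y6). y6 = False.

False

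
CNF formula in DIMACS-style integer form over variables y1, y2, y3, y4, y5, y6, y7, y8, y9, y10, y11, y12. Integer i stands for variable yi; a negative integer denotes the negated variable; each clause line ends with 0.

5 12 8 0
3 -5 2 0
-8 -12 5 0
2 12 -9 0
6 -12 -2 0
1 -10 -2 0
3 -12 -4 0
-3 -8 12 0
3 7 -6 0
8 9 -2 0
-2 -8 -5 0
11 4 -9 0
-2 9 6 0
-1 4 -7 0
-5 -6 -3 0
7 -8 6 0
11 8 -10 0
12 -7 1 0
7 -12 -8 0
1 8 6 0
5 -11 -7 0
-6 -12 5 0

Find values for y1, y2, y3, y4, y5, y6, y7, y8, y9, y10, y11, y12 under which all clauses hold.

y1=1, y2=0, y3=0, y4=0, y5=0, y6=0, y7=0, y8=0, y9=1, y10=0, y11=1, y12=1

Check each clause:
  1. (y5 || y12 || y8) — y12 is true.
  2. (y2 || y3 || !y5) — !y5 is true.
  3. (!y8 || y5 || !y12) — !y8 is true.
  4. (!y9 || y12 || y2) — y12 is true.
  5. (y6 || !y2 || !y12) — !y2 is true.
  6. (!y2 || y1 || !y10) — y1 is true.
  7. (!y4 || !y12 || y3) — !y4 is true.
  8. (!y3 || !y8 || y12) — !y8 is true.
  9. (y3 || y7 || !y6) — !y6 is true.
  10. (!y2 || y8 || y9) — y9 is true.
  11. (!y2 || !y8 || !y5) — !y8 is true.
  12. (y11 || !y9 || y4) — y11 is true.
  13. (!y2 || y9 || y6) — y9 is true.
  14. (!y7 || !y1 || y4) — !y7 is true.
  15. (!y5 || !y6 || !y3) — !y6 is true.
  16. (y6 || !y8 || y7) — !y8 is true.
  17. (y11 || !y10 || y8) — y11 is true.
  18. (y12 || !y7 || y1) — y1 is true.
  19. (!y8 || y7 || !y12) — !y8 is true.
  20. (y1 || y8 || y6) — y1 is true.
  21. (y5 || !y7 || !y11) — !y7 is true.
  22. (!y12 || !y6 || y5) — !y6 is true.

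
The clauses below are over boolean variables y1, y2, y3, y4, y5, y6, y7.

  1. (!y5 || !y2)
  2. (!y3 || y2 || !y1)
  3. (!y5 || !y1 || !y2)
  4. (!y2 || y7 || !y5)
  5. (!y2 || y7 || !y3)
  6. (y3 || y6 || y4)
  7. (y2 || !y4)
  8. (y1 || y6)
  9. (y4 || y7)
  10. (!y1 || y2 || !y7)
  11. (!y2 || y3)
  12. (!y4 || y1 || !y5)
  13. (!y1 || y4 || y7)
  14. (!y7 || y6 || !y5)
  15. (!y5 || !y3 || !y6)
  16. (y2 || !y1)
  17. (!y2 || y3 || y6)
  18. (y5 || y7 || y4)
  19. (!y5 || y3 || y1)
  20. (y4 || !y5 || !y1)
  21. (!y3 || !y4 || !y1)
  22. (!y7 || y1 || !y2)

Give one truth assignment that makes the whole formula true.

y1=0, y2=0, y3=0, y4=0, y5=0, y6=1, y7=1

Check each clause:
  1. (!y5 || !y2) — !y5 is true.
  2. (y2 || !y1 || !y3) — !y3 is true.
  3. (!y1 || !y2 || !y5) — !y5 is true.
  4. (y7 || !y2 || !y5) — !y5 is true.
  5. (!y2 || y7 || !y3) — !y3 is true.
  6. (y6 || y3 || y4) — y6 is true.
  7. (!y4 || y2) — !y4 is true.
  8. (y1 || y6) — y6 is true.
  9. (y7 || y4) — y7 is true.
  10. (!y1 || !y7 || y2) — !y1 is true.
  11. (!y2 || y3) — !y2 is true.
  12. (!y5 || y1 || !y4) — !y5 is true.
  13. (!y1 || y4 || y7) — !y1 is true.
  14. (y6 || !y7 || !y5) — !y5 is true.
  15. (!y5 || !y6 || !y3) — !y5 is true.
  16. (!y1 || y2) — !y1 is true.
  17. (!y2 || y3 || y6) — y6 is true.
  18. (y7 || y5 || y4) — y7 is true.
  19. (y1 || y3 || !y5) — !y5 is true.
  20. (y4 || !y1 || !y5) — !y5 is true.
  21. (!y3 || !y1 || !y4) — !y4 is true.
  22. (y1 || !y2 || !y7) — !y2 is true.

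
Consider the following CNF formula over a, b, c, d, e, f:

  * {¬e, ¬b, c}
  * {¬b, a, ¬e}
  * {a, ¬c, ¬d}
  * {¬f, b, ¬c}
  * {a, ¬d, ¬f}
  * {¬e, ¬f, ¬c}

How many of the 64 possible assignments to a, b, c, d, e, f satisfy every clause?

Split on c, then a.
  c=1, a=1: d free; 5 ways for (b,e,f) × 2^1 = 10.
  c=1, a=0: remaining (b,d,e,f) ∈ {(0,0,0,0); (0,0,1,0); (1,0,0,0); (1,0,0,1)} — 4.
  c=0, a=1: d, f free; 3 ways for (b,e) × 2^2 = 12.
  c=0, a=0: 9 of the 16 assignments to (b,d,e,f) work.
Total: 10 + 4 + 12 + 9 = 35.

35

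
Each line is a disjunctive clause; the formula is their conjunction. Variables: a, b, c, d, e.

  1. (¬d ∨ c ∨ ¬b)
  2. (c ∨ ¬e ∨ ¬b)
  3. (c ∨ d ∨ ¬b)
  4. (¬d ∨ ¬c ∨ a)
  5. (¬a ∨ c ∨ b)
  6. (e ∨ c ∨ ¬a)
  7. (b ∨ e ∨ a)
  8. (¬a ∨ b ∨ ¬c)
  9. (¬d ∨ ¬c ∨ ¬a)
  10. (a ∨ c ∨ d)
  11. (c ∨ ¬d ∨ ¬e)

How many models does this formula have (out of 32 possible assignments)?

Satisfying assignments:
  a=0 b=0 c=1 d=0 e=1
  a=0 b=1 c=1 d=0 e=0
  a=0 b=1 c=1 d=0 e=1
  a=1 b=1 c=1 d=0 e=0
  a=1 b=1 c=1 d=0 e=1
That's 5 in total.

5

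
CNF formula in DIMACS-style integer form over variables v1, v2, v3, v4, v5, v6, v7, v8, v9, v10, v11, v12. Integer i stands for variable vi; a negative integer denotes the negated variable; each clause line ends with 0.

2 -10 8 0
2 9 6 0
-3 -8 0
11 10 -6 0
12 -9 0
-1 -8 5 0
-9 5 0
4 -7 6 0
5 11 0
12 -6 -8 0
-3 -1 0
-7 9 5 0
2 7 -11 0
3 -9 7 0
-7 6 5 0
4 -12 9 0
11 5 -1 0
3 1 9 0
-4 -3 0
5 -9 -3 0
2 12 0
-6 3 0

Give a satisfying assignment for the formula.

v1=1, v2=1, v3=0, v4=1, v5=1, v6=0, v7=1, v8=0, v9=0, v10=0, v11=0, v12=0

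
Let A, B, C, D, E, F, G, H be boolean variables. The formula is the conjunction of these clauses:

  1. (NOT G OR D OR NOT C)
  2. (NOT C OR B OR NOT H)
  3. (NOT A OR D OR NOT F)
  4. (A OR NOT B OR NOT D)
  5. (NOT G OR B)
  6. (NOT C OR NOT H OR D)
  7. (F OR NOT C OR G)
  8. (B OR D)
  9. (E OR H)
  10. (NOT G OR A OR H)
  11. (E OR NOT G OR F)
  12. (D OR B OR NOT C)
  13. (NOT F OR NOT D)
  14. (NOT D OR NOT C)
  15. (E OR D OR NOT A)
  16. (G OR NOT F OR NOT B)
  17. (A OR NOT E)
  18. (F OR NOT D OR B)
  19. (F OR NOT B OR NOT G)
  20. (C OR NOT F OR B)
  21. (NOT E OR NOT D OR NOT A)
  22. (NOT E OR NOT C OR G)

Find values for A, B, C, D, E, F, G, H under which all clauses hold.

Branch on A: take A = False.
  then E is forced to False.
  then H is forced to True.
The remaining clauses are satisfied by B = True, C = False, D = False, F = True, G = True.
Every clause has at least one true literal under this assignment.

A = False, B = True, C = False, D = False, E = False, F = True, G = True, H = True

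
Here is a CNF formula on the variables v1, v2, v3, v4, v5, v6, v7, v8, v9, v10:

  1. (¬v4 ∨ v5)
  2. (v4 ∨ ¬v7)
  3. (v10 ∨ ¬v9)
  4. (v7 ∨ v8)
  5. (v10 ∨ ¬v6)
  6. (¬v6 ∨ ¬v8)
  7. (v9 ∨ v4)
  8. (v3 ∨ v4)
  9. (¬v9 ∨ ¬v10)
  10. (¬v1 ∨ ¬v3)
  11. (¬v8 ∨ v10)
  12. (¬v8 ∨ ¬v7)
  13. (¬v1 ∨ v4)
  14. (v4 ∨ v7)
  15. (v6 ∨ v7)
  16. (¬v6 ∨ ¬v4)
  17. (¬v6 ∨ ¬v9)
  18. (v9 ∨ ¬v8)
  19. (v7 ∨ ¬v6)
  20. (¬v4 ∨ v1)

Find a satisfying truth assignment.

Pure literal: v5 appears only positively; assign v5 = True.
Branch on v1: take v1 = True.
  then v3 is forced to False.
  then v4 is forced to True.
  then v6 is forced to False.
  then v7 is forced to True.
  then v8 is forced to False.
Set v9 = False and propagate.
v2, v10 are now unconstrained; take v2 = False, v10 = False.
Every clause has at least one true literal under this assignment.

v1=T, v2=F, v3=F, v4=T, v5=T, v6=F, v7=T, v8=F, v9=F, v10=F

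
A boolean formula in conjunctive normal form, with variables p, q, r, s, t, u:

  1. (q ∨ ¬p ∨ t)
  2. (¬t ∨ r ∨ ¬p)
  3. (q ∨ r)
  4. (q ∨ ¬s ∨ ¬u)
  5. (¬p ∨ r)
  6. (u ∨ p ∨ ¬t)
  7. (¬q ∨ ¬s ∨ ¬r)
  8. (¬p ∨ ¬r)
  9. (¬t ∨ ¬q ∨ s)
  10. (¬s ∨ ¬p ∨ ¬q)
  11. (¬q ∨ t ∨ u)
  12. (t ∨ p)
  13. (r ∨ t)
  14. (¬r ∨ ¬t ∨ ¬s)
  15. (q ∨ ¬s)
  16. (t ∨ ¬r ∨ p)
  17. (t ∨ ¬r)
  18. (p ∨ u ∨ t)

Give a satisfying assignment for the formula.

p=False, q=True, r=False, s=True, t=True, u=True

Set p = False and propagate.
  then t is forced to True.
  then u is forced to True.
Try q = True.
  then s is forced to True.
  then r is forced to False.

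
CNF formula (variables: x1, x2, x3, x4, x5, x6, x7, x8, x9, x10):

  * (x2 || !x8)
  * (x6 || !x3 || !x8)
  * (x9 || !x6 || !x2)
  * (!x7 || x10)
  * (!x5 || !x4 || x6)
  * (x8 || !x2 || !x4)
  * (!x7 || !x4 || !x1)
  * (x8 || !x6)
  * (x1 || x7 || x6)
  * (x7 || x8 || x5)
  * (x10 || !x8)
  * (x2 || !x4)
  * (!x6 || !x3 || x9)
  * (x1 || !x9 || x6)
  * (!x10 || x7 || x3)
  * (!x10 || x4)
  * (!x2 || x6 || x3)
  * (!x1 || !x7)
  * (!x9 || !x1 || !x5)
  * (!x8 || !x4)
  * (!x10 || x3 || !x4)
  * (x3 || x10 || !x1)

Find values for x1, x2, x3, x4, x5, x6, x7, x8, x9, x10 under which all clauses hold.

Branch on x1: take x1 = True.
  then x7 is forced to False.
For the remaining variables, x2 = False, x3 = True, x4 = False, x5 = True, x6 = False, x8 = False, x9 = False, x10 = False works.
Every clause has at least one true literal under this assignment.
Check each clause:
  1. (!x8 || x2) — !x8 is true.
  2. (x6 || !x3 || !x8) — !x8 is true.
  3. (!x6 || !x2 || x9) — !x6 is true.
  4. (x10 || !x7) — !x7 is true.
  5. (x6 || !x4 || !x5) — !x4 is true.
  6. (x8 || !x4 || !x2) — !x4 is true.
  7. (!x4 || !x7 || !x1) — !x7 is true.
  8. (!x6 || x8) — !x6 is true.
  9. (x1 || x7 || x6) — x1 is true.
  10. (x7 || x8 || x5) — x5 is true.
  11. (x10 || !x8) — !x8 is true.
  12. (!x4 || x2) — !x4 is true.
  13. (!x3 || !x6 || x9) — !x6 is true.
  14. (x6 || !x9 || x1) — x1 is true.
  15. (x3 || !x10 || x7) — x3 is true.
  16. (x4 || !x10) — !x10 is true.
  17. (!x2 || x3 || x6) — x3 is true.
  18. (!x1 || !x7) — !x7 is true.
  19. (!x9 || !x5 || !x1) — !x9 is true.
  20. (!x4 || !x8) — !x8 is true.
  21. (x3 || !x10 || !x4) — x3 is true.
  22. (x3 || x10 || !x1) — x3 is true.

x1=T, x2=F, x3=T, x4=F, x5=T, x6=F, x7=F, x8=F, x9=F, x10=F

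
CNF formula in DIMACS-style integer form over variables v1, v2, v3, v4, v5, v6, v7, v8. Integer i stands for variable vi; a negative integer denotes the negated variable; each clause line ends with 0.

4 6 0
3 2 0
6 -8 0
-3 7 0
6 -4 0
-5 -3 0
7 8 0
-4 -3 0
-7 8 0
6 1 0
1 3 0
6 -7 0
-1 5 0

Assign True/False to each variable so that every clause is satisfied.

v1=1, v2=1, v3=0, v4=0, v5=1, v6=1, v7=1, v8=1

v2 occurs only positively in the remaining clauses — set v2 = True.
Pure literal: v6 appears only positively; assign v6 = True.
Set v1 = True and propagate.
  then v5 is forced to True.
  then v3 is forced to False.
The remaining clauses are satisfied by v4 = False, v7 = True, v8 = True.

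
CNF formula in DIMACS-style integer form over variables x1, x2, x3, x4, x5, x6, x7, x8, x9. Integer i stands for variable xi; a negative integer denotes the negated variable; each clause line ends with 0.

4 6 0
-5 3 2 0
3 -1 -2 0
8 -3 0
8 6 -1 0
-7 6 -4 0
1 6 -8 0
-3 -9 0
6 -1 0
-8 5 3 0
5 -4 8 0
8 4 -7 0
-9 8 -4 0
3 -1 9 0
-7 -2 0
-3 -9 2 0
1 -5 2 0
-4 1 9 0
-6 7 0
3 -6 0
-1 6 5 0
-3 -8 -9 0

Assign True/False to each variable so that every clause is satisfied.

Set x1 = True and propagate.
  then x6 is forced to True.
  then x7 is forced to True.
  then x2 is forced to False.
  then x3 is forced to True.
  then x8 is forced to True.
  then x9 is forced to False.
x4, x5 are now unconstrained; take x4 = True, x5 = False.

x1=1, x2=0, x3=1, x4=1, x5=0, x6=1, x7=1, x8=1, x9=0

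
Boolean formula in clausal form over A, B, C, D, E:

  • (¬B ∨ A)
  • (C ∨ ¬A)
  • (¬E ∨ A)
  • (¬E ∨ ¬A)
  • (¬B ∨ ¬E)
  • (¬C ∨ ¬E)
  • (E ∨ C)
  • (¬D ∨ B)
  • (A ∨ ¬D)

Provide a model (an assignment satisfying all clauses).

Set A = True and propagate.
  then C is forced to True.
  then E is forced to False.
Branch on B: take B = True.
D is now unconstrained; take D = True.
Every clause has at least one true literal under this assignment.
Check each clause:
  1. (¬B ∨ A) — A is true.
  2. (C ∨ ¬A) — C is true.
  3. (¬E ∨ A) — A is true.
  4. (¬E ∨ ¬A) — ¬E is true.
  5. (¬B ∨ ¬E) — ¬E is true.
  6. (¬C ∨ ¬E) — ¬E is true.
  7. (E ∨ C) — C is true.
  8. (¬D ∨ B) — B is true.
  9. (A ∨ ¬D) — A is true.

A=True, B=True, C=True, D=True, E=False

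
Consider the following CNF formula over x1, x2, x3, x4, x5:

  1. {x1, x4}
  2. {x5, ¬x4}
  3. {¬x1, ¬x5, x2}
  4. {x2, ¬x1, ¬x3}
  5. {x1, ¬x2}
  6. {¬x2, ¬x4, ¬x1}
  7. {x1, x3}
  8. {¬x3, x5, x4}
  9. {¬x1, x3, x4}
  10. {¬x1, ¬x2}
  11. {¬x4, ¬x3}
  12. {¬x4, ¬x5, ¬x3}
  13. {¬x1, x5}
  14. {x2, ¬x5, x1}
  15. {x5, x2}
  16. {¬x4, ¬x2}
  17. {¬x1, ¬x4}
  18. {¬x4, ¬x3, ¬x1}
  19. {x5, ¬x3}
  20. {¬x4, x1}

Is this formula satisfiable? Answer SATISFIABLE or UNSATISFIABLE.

x1 = True:
  propagation gives x2=False, x5=False; an empty clause results — contradiction.
x1 = False:
  propagation gives x4=True; an empty clause results — contradiction.
Every branch closes, so no satisfying assignment exists.

UNSATISFIABLE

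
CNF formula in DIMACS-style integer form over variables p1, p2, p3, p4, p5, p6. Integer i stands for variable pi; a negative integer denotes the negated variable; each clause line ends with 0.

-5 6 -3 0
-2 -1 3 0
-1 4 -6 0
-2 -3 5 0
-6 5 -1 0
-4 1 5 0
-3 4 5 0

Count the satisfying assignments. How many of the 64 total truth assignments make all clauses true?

Case analysis on p5 and p1:
  p5=T, p1=T: 5 of the 16 assignments to (p2,p3,p4,p6) work.
  p5=T, p1=F: p2, p4 free; 3 ways for (p3,p6) × 2^2 = 12.
  p5=F, p1=T: remaining (p2,p3,p4,p6) ∈ {(F,F,F,F); (F,F,T,F); (F,T,T,F)} — 3.
  p5=F, p1=F: remaining (p2,p3,p4,p6) ∈ {(F,F,F,F); (F,F,F,T); (T,F,F,F); (T,F,F,T)} — 4.
Total: 5 + 12 + 3 + 4 = 24.

24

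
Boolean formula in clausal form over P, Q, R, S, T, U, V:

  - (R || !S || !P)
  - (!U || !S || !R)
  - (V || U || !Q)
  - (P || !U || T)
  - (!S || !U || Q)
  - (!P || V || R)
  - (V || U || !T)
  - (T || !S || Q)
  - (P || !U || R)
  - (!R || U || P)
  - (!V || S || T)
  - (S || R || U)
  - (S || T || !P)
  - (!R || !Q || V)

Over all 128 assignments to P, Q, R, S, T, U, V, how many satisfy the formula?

Split on U, then R.
  U=T, R=T: P free; 3 ways for (Q,S,T,V) × 2^1 = 6.
  U=T, R=F: remaining (P,Q,S,T,V) ∈ {(T,F,F,T,T); (T,T,F,T,T)} — 2.
  U=F, R=T: 5 of the 32 assignments to (P,Q,S,T,V) work.
  U=F, R=F: remaining (P,Q,S,T,V) ∈ {(F,F,T,T,T); (F,T,T,F,T); (F,T,T,T,T)} — 3.
Total: 6 + 2 + 5 + 3 = 16.

16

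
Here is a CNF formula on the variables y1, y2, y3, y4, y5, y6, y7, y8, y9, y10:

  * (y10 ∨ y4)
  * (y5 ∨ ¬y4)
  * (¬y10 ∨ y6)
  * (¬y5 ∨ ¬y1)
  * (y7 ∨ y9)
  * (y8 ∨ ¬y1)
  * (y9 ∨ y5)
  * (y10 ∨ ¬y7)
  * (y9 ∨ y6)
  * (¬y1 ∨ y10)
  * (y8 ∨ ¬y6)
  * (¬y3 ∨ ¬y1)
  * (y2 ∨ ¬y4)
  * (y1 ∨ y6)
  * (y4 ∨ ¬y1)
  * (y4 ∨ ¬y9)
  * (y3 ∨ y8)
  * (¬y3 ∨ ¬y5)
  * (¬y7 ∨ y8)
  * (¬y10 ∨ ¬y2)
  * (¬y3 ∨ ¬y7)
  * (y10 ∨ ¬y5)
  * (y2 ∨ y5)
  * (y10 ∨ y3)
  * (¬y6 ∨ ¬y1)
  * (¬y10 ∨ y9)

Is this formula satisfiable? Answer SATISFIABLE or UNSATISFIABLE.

UNSATISFIABLE

y10 = True:
  propagation gives y6=True, y8=True, y2=False, y4=False; an empty clause results — contradiction.
y10 = False:
  propagation gives y4=True, y5=True; an empty clause results — contradiction.
Every branch closes, so no satisfying assignment exists.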